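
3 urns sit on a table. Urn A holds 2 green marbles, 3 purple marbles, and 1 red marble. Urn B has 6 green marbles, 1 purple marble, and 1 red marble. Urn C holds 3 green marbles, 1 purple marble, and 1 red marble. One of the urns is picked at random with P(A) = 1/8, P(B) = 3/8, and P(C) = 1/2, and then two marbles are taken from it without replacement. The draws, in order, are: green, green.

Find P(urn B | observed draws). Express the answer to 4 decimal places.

For each hypothesis, P(data | H) works out to: P(data | urn A) = (2/6)(1/5) = 0.066667; P(data | urn B) = (6/8)(5/7) = 0.53571; P(data | urn C) = (3/5)(2/4) = 0.3.
The prior-weighted likelihoods are 1/8 · 0.066667 = 0.0083333, 3/8 · 0.53571 = 0.20089, 1/2 · 0.3 = 0.15; with total 0.35923.
So P(urn B | data) = (0.20089) / (0.35923) = 0.55924.

0.5592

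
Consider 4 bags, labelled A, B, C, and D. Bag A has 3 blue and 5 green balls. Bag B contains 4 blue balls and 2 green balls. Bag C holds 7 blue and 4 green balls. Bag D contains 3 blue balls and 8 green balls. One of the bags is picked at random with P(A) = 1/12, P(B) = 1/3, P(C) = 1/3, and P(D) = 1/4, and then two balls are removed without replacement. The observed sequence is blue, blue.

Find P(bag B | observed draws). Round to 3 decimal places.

Under each hypothesis, the probability of the observed sequence is: P(data | bag A) = (3/8)(2/7) = 0.10714; P(data | bag B) = (4/6)(3/5) = 0.4; P(data | bag C) = (7/11)(6/10) = 0.38182; P(data | bag D) = (3/11)(2/10) = 0.054545.
The prior-weighted likelihoods are 1/12 · 0.10714 = 0.0089286, 1/3 · 0.4 = 0.13333, 1/3 · 0.38182 = 0.12727, 1/4 · 0.054545 = 0.013636; these sum to 0.28317.
Therefore the posterior P(bag B | data) = (0.13333) / (0.28317) = 0.47086.

0.471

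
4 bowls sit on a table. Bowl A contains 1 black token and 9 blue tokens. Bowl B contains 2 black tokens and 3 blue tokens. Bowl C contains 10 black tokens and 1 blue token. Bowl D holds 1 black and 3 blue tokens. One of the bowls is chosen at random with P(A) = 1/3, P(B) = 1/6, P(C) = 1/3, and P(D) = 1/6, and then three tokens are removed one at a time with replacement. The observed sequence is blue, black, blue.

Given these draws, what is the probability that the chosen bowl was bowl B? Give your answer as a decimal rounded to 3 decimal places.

Under each hypothesis, the probability of the observed sequence is: P(data | bowl A) = (9/10)(1/10)(9/10) = 0.081; P(data | bowl B) = (3/5)(2/5)(3/5) = 0.144; P(data | bowl C) = (1/11)(10/11)(1/11) = 0.0075131; P(data | bowl D) = (3/4)(1/4)(3/4) = 0.14062.
Multiplying each by its prior: 1/3 · 0.081 = 0.027, 1/6 · 0.144 = 0.024, 1/3 · 0.0075131 = 0.0025044, 1/6 · 0.14062 = 0.023438; these sum to 0.076942.
By Bayes' rule, P(bowl B | data) = (0.024) / (0.076942) = 0.31192.

0.312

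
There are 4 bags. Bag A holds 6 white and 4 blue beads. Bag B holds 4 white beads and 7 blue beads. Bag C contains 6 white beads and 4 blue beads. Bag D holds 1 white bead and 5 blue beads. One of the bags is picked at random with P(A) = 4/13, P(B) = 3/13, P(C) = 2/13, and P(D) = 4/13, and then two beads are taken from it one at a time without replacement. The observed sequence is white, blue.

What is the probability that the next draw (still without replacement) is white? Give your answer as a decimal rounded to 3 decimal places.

The likelihood of the observed sequence under each hypothesis: P(data | bag A) = (6/10)(4/9) = 4/15; P(data | bag B) = (4/11)(7/10) = 14/55; P(data | bag C) = (6/10)(4/9) = 4/15; P(data | bag D) = (1/6)(5/5) = 1/6.
Multiplying each by its prior: 4/13 · 4/15 = 16/195, 3/13 · 14/55 = 42/715, 2/13 · 4/15 = 8/195, 4/13 · 1/6 = 2/39; these sum to 100/429.
Normalising, the posterior is P(bag A | data) = 44/125, P(bag B | data) = 63/250, P(bag C | data) = 22/125, P(bag D | data) = 11/50.
The predictive probability is P(white next | data) = (5/8)(44/125) + (1/3)(63/250) + (5/8)(22/125) + (0)(11/50) = 207/500.

0.414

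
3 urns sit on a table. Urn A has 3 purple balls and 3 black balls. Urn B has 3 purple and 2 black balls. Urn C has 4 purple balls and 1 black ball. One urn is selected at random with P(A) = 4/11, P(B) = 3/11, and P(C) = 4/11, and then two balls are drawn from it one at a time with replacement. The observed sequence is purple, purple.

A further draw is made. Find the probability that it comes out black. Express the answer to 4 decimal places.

0.3112

For each hypothesis, P(data | H) works out to: P(data | urn A) = (3/6)(3/6) = 1/4; P(data | urn B) = (3/5)(3/5) = 9/25; P(data | urn C) = (4/5)(4/5) = 16/25.
Multiplying each by its prior: 4/11 · 1/4 = 1/11, 3/11 · 9/25 = 27/275, 4/11 · 16/25 = 64/275; with total 116/275.
Normalising, the posterior is P(urn A | data) = 0.21552, P(urn B | data) = 0.23276, P(urn C | data) = 0.55172.
So P(black next | data) = Σ P(black next | H) P(H | data) = (1/2)(0.21552) + (2/5)(0.23276) + (1/5)(0.55172) = 0.31121.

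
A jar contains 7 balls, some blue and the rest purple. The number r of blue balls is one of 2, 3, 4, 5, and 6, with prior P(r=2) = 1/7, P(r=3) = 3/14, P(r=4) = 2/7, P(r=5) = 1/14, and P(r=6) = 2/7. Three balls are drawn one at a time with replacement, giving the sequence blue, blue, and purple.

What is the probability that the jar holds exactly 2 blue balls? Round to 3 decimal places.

0.075

For each hypothesis, P(data | H) works out to: P(data | r = 2) = (2/7)(2/7)(5/7) = 0.058309; P(data | r = 3) = (3/7)(3/7)(4/7) = 0.10496; P(data | r = 4) = (4/7)(4/7)(3/7) = 0.13994; P(data | r = 5) = (5/7)(5/7)(2/7) = 0.14577; P(data | r = 6) = (6/7)(6/7)(1/7) = 0.10496.
Weighting by the prior gives 1/7 · 0.058309 = 0.0083299, 3/14 · 0.10496 = 0.022491, 2/7 · 0.13994 = 0.039983, 1/14 · 0.14577 = 0.010412, 2/7 · 0.10496 = 0.029988; these sum to 0.1112.
Therefore the posterior P(r = 2 | data) = (0.0083299) / (0.1112) = 0.074906.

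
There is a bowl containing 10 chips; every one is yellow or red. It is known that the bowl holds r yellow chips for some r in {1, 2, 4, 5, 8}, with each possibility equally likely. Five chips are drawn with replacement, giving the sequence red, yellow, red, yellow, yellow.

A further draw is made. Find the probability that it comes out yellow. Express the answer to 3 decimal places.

0.525

The likelihood of the observed sequence under each hypothesis: P(data | r = 1) = (9/10)(1/10)(9/10)(1/10)(1/10) = 0.00081; P(data | r = 2) = (8/10)(2/10)(8/10)(2/10)(2/10) = 0.00512; P(data | r = 4) = (6/10)(4/10)(6/10)(4/10)(4/10) = 0.02304; P(data | r = 5) = (5/10)(5/10)(5/10)(5/10)(5/10) = 0.03125; P(data | r = 8) = (2/10)(8/10)(2/10)(8/10)(8/10) = 0.02048.
Multiplying each by its prior: 1/5 · 0.00081 = 0.000162, 1/5 · 0.00512 = 0.001024, 1/5 · 0.02304 = 0.004608, 1/5 · 0.03125 = 0.00625, 1/5 · 0.02048 = 0.004096; with total 0.01614.
The posterior is then P(r = 1 | data) = 0.010037, P(r = 2 | data) = 0.063445, P(r = 4 | data) = 0.2855, P(r = 5 | data) = 0.38724, P(r = 8 | data) = 0.25378.
So P(yellow next | data) = Σ P(yellow next | H) P(H | data) = (1/10)(0.010037) + (1/5)(0.063445) + (2/5)(0.2855) + (1/2)(0.38724) + (4/5)(0.25378) = 0.52454.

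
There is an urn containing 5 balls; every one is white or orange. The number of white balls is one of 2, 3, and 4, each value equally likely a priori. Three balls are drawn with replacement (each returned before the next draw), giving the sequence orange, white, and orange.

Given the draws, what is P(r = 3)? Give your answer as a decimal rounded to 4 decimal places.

0.3529

The likelihood of the observed sequence under each hypothesis: P(data | r = 2) = (3/5)(2/5)(3/5) = 18/125; P(data | r = 3) = (2/5)(3/5)(2/5) = 12/125; P(data | r = 4) = (1/5)(4/5)(1/5) = 4/125.
Weighting by the prior gives 1/3 · 18/125 = 6/125, 1/3 · 12/125 = 4/125, 1/3 · 4/125 = 4/375; summing to 34/375.
Therefore the posterior P(r = 3 | data) = (4/125) / (34/375) = 6/17.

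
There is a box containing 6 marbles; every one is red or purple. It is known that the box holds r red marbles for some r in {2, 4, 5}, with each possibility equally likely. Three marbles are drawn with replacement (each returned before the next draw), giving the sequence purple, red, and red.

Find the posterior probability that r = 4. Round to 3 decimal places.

0.438

Compute the likelihood of the observed sequence for each case: P(data | r = 2) = (4/6)(2/6)(2/6) = 2/27; P(data | r = 4) = (2/6)(4/6)(4/6) = 4/27; P(data | r = 5) = (1/6)(5/6)(5/6) = 25/216.
Weighting by the prior gives 1/3 · 2/27 = 2/81, 1/3 · 4/27 = 4/81, 1/3 · 25/216 = 25/648; summing to 73/648.
Hence P(r = 4 | data) = (4/81) / (73/648) = 32/73.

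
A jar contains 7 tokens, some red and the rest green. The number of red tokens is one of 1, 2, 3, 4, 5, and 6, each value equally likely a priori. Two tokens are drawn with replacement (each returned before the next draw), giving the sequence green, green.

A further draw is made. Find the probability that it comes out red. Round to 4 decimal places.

0.3077

For each hypothesis, P(data | H) works out to: P(data | r = 1) = (6/7)(6/7) = 36/49; P(data | r = 2) = (5/7)(5/7) = 25/49; P(data | r = 3) = (4/7)(4/7) = 16/49; P(data | r = 4) = (3/7)(3/7) = 9/49; P(data | r = 5) = (2/7)(2/7) = 4/49; P(data | r = 6) = (1/7)(1/7) = 1/49.
Multiplying each by its prior: 1/6 · 36/49 = 6/49, 1/6 · 25/49 = 25/294, 1/6 · 16/49 = 8/147, 1/6 · 9/49 = 3/98, 1/6 · 4/49 = 2/147, 1/6 · 1/49 = 1/294; these sum to 13/42.
Normalising, the posterior is P(r = 1 | data) = 36/91, P(r = 2 | data) = 25/91, P(r = 3 | data) = 16/91, P(r = 4 | data) = 9/91, P(r = 5 | data) = 4/91, P(r = 6 | data) = 1/91.
The predictive probability is P(red next | data) = (1/7)(36/91) + (2/7)(25/91) + (3/7)(16/91) + (4/7)(9/91) + (5/7)(4/91) + (6/7)(1/91) = 4/13.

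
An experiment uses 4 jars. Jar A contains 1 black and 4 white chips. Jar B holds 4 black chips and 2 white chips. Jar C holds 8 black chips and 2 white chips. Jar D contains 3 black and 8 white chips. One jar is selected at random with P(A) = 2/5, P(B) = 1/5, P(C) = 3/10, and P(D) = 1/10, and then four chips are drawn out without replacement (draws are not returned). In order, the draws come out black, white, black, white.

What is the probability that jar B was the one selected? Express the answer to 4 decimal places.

Compute the likelihood of the observed sequence for each case: P(data | jar A) = (1/5)(4/4)(0/3) = 0; P(data | jar B) = (4/6)(2/5)(3/4)(1/3) = 0.066667; P(data | jar C) = (8/10)(2/9)(7/8)(1/7) = 0.022222; P(data | jar D) = (3/11)(8/10)(2/9)(7/8) = 0.042424.
The prior-weighted likelihoods are 2/5 · 0 = 0, 1/5 · 0.066667 = 0.013333, 3/10 · 0.022222 = 0.0066667, 1/10 · 0.042424 = 0.0042424; summing to 0.024242.
Hence P(jar B | data) = (0.013333) / (0.024242) = 0.55.

0.5500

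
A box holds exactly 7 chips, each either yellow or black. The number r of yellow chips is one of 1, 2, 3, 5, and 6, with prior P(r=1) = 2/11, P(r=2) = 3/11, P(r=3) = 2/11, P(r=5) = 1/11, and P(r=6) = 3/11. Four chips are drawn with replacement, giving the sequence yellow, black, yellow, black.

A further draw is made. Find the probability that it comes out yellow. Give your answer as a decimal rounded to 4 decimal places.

The likelihood of the observed sequence under each hypothesis: P(data | r = 1) = (1/7)(6/7)(1/7)(6/7) = 0.014994; P(data | r = 2) = (2/7)(5/7)(2/7)(5/7) = 0.041649; P(data | r = 3) = (3/7)(4/7)(3/7)(4/7) = 0.059975; P(data | r = 5) = (5/7)(2/7)(5/7)(2/7) = 0.041649; P(data | r = 6) = (6/7)(1/7)(6/7)(1/7) = 0.014994.
Weighting by the prior gives 2/11 · 0.014994 = 0.0027261, 3/11 · 0.041649 = 0.011359, 2/11 · 0.059975 = 0.010905, 1/11 · 0.041649 = 0.0037863, 3/11 · 0.014994 = 0.0040892; with total 0.032865.
The posterior is then P(r = 1 | data) = 0.082949, P(r = 2 | data) = 0.34562, P(r = 3 | data) = 0.3318, P(r = 5 | data) = 0.11521, P(r = 6 | data) = 0.12442.
So P(yellow next | data) = Σ P(yellow next | H) P(H | data) = (1/7)(0.082949) + (2/7)(0.34562) + (3/7)(0.3318) + (5/7)(0.11521) + (6/7)(0.12442) = 0.44174.

0.4417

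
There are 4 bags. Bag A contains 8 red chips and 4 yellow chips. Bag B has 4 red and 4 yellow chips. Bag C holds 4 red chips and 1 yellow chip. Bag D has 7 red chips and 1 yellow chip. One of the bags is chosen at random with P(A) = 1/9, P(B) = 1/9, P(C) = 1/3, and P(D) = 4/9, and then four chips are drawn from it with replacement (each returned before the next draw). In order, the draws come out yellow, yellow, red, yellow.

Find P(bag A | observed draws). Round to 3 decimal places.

The likelihood of the observed sequence under each hypothesis: P(data | bag A) = (4/12)(4/12)(8/12)(4/12) = 0.024691; P(data | bag B) = (4/8)(4/8)(4/8)(4/8) = 0.0625; P(data | bag C) = (1/5)(1/5)(4/5)(1/5) = 0.0064; P(data | bag D) = (1/8)(1/8)(7/8)(1/8) = 0.001709.
Weighting by the prior gives 1/9 · 0.024691 = 0.0027435, 1/9 · 0.0625 = 0.0069444, 1/3 · 0.0064 = 0.0021333, 4/9 · 0.001709 = 0.00075955; summing to 0.012581.
So P(bag A | data) = (0.0027435) / (0.012581) = 0.21807.

0.218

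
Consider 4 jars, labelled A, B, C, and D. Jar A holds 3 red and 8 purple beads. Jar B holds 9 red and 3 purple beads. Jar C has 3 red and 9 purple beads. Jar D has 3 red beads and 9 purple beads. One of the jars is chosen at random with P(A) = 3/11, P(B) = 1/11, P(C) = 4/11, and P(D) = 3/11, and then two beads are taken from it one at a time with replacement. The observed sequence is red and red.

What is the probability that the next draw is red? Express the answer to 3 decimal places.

0.484

Compute the likelihood of the observed sequence for each case: P(data | jar A) = (3/11)(3/11) = 0.07438; P(data | jar B) = (9/12)(9/12) = 0.5625; P(data | jar C) = (3/12)(3/12) = 0.0625; P(data | jar D) = (3/12)(3/12) = 0.0625.
Weighting by the prior gives 3/11 · 0.07438 = 0.020285, 1/11 · 0.5625 = 0.051136, 4/11 · 0.0625 = 0.022727, 3/11 · 0.0625 = 0.017045; summing to 0.11119.
Dividing through by the total gives posterior P(jar A | data) = 0.18243, P(jar B | data) = 0.45988, P(jar C | data) = 0.20439, P(jar D | data) = 0.15329.
The predictive probability is P(red next | data) = (3/11)(0.18243) + (3/4)(0.45988) + (1/4)(0.20439) + (1/4)(0.15329) = 0.48409.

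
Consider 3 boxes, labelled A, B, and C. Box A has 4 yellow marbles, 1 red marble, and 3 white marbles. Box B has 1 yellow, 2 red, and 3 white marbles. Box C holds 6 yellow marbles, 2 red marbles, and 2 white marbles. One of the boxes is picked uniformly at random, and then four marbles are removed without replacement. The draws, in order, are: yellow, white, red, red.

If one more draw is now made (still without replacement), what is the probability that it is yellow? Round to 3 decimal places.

Compute the likelihood of the observed sequence for each case: P(data | box A) = (4/8)(3/7)(1/6)(0/5) = 0; P(data | box B) = (1/6)(3/5)(2/4)(1/3) = 1/60; P(data | box C) = (6/10)(2/9)(2/8)(1/7) = 1/210.
Multiplying each by its prior: 1/3 · 0 = 0, 1/3 · 1/60 = 1/180, 1/3 · 1/210 = 1/630; with total 1/140.
Normalising, the posterior is P(box A | data) = 0, P(box B | data) = 7/9, P(box C | data) = 2/9.
The predictive probability is P(yellow next | data) = (0)(7/9) + (5/6)(2/9) = 5/27.

0.185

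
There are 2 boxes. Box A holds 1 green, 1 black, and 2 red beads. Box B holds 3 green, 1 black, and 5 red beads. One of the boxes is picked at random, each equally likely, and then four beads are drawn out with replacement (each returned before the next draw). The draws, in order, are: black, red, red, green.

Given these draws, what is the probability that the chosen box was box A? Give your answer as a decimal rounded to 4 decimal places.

Under each hypothesis, the probability of the observed sequence is: P(data | box A) = (1/4)(2/4)(2/4)(1/4) = 0.015625; P(data | box B) = (1/9)(5/9)(5/9)(3/9) = 0.011431.
The prior-weighted likelihoods are 1/2 · 0.015625 = 0.0078125, 1/2 · 0.011431 = 0.0057156; summing to 0.013528.
Hence P(box A | data) = (0.0078125) / (0.013528) = 0.5775.

0.5775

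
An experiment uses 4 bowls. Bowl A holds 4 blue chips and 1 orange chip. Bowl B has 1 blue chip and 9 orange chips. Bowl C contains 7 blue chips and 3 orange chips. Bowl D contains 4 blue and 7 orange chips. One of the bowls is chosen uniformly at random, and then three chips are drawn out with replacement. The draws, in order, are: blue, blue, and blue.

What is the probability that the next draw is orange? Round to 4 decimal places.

Compute the likelihood of the observed sequence for each case: P(data | bowl A) = (4/5)(4/5)(4/5) = 0.512; P(data | bowl B) = (1/10)(1/10)(1/10) = 0.001; P(data | bowl C) = (7/10)(7/10)(7/10) = 0.343; P(data | bowl D) = (4/11)(4/11)(4/11) = 0.048084.
Multiplying each by its prior: 1/4 · 0.512 = 0.128, 1/4 · 0.001 = 0.00025, 1/4 · 0.343 = 0.08575, 1/4 · 0.048084 = 0.012021; these sum to 0.22602.
The posterior is then P(bowl A | data) = 0.56632, P(bowl B | data) = 0.0011061, P(bowl C | data) = 0.37939, P(bowl D | data) = 0.053185.
So P(orange next | data) = Σ P(orange next | H) P(H | data) = (1/5)(0.56632) + (9/10)(0.0011061) + (3/10)(0.37939) + (7/11)(0.053185) = 0.26192.

0.2619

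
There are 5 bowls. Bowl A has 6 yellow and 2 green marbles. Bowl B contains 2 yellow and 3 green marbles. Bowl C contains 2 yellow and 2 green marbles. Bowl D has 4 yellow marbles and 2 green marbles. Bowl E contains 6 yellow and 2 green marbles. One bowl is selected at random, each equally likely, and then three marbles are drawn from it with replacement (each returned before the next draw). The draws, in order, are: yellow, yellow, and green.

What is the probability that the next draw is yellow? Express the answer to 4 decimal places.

0.6313

Compute the likelihood of the observed sequence for each case: P(data | bowl A) = (6/8)(6/8)(2/8) = 0.14062; P(data | bowl B) = (2/5)(2/5)(3/5) = 0.096; P(data | bowl C) = (2/4)(2/4)(2/4) = 0.125; P(data | bowl D) = (4/6)(4/6)(2/6) = 0.14815; P(data | bowl E) = (6/8)(6/8)(2/8) = 0.14062.
Multiplying each by its prior: 1/5 · 0.14062 = 0.028125, 1/5 · 0.096 = 0.0192, 1/5 · 0.125 = 0.025, 1/5 · 0.14815 = 0.02963, 1/5 · 0.14062 = 0.028125; these sum to 0.13008.
Normalising, the posterior is P(bowl A | data) = 0.21621, P(bowl B | data) = 0.1476, P(bowl C | data) = 0.19219, P(bowl D | data) = 0.22778, P(bowl E | data) = 0.21621.
Averaging over the posterior, P(yellow next | data) = (3/4)(0.21621) + (2/5)(0.1476) + (1/2)(0.19219) + (2/3)(0.22778) + (3/4)(0.21621) = 0.63131.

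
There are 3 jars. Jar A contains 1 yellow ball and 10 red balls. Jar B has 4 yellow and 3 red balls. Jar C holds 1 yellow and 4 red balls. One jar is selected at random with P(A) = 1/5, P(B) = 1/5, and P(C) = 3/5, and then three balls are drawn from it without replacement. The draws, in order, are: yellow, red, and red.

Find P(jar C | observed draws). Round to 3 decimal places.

0.745

The likelihood of the observed sequence under each hypothesis: P(data | jar A) = (1/11)(10/10)(9/9) = 1/11; P(data | jar B) = (4/7)(3/6)(2/5) = 4/35; P(data | jar C) = (1/5)(4/4)(3/3) = 1/5.
Weighting by the prior gives 1/5 · 1/11 = 1/55, 1/5 · 4/35 = 4/175, 3/5 · 1/5 = 3/25; summing to 62/385.
So P(jar C | data) = (3/25) / (62/385) = 231/310.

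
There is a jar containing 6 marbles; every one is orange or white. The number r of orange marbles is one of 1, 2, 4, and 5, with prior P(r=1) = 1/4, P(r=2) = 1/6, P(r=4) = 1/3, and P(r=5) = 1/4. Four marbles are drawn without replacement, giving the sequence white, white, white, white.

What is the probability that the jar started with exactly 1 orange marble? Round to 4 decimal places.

The likelihood of the observed sequence under each hypothesis: P(data | r = 1) = (5/6)(4/5)(3/4)(2/3) = 1/3; P(data | r = 2) = (4/6)(3/5)(2/4)(1/3) = 1/15; P(data | r = 4) = (2/6)(1/5)(0/4) = 0; P(data | r = 5) = (1/6)(0/5) = 0.
Weighting by the prior gives 1/4 · 1/3 = 1/12, 1/6 · 1/15 = 1/90, 1/3 · 0 = 0, 1/4 · 0 = 0; these sum to 17/180.
By Bayes' rule, P(r = 1 | data) = (1/12) / (17/180) = 15/17.

0.8824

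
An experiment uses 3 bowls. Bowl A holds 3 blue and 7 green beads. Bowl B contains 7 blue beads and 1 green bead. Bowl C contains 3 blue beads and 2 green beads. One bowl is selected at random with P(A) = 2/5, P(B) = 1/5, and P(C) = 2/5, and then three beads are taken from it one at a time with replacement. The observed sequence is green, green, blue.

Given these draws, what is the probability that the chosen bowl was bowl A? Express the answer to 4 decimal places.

0.5884

Compute the likelihood of the observed sequence for each case: P(data | bowl A) = (7/10)(7/10)(3/10) = 0.147; P(data | bowl B) = (1/8)(1/8)(7/8) = 0.013672; P(data | bowl C) = (2/5)(2/5)(3/5) = 0.096.
The prior-weighted likelihoods are 2/5 · 0.147 = 0.0588, 1/5 · 0.013672 = 0.0027344, 2/5 · 0.096 = 0.0384; with total 0.099934.
Therefore the posterior P(bowl A | data) = (0.0588) / (0.099934) = 0.58839.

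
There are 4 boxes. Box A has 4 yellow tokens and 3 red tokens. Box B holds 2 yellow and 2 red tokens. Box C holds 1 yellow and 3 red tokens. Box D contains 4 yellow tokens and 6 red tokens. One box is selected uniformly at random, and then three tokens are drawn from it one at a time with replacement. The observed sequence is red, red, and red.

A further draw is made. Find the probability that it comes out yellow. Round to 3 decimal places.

0.356

The likelihood of the observed sequence under each hypothesis: P(data | box A) = (3/7)(3/7)(3/7) = 0.078717; P(data | box B) = (2/4)(2/4)(2/4) = 0.125; P(data | box C) = (3/4)(3/4)(3/4) = 0.42188; P(data | box D) = (6/10)(6/10)(6/10) = 0.216.
Multiplying each by its prior: 1/4 · 0.078717 = 0.019679, 1/4 · 0.125 = 0.03125, 1/4 · 0.42188 = 0.10547, 1/4 · 0.216 = 0.054; summing to 0.2104.
The posterior is then P(box A | data) = 0.093534, P(box B | data) = 0.14853, P(box C | data) = 0.50128, P(box D | data) = 0.25666.
The predictive probability is P(yellow next | data) = (4/7)(0.093534) + (1/2)(0.14853) + (1/4)(0.50128) + (2/5)(0.25666) = 0.35569.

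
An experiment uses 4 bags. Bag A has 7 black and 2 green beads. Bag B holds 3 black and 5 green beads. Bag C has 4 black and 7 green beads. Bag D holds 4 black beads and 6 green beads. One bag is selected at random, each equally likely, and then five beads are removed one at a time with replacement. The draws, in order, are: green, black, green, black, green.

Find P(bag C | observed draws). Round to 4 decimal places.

0.3109

For each hypothesis, P(data | H) works out to: P(data | bag A) = (2/9)(7/9)(2/9)(7/9)(2/9) = 0.0066386; P(data | bag B) = (5/8)(3/8)(5/8)(3/8)(5/8) = 0.034332; P(data | bag C) = (7/11)(4/11)(7/11)(4/11)(7/11) = 0.034076; P(data | bag D) = (6/10)(4/10)(6/10)(4/10)(6/10) = 0.03456.
The prior-weighted likelihoods are 1/4 · 0.0066386 = 0.0016596, 1/4 · 0.034332 = 0.0085831, 1/4 · 0.034076 = 0.008519, 1/4 · 0.03456 = 0.00864; with total 0.027402.
Therefore the posterior P(bag C | data) = (0.008519) / (0.027402) = 0.31089.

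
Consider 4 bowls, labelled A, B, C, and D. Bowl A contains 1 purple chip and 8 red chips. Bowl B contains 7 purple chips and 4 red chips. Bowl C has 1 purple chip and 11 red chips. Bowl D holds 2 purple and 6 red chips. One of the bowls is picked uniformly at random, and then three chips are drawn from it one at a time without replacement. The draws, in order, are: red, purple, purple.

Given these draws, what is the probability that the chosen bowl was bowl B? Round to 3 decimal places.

Compute the likelihood of the observed sequence for each case: P(data | bowl A) = (8/9)(1/8)(0/7) = 0; P(data | bowl B) = (4/11)(7/10)(6/9) = 0.1697; P(data | bowl C) = (11/12)(1/11)(0/10) = 0; P(data | bowl D) = (6/8)(2/7)(1/6) = 0.035714.
The prior-weighted likelihoods are 1/4 · 0 = 0, 1/4 · 0.1697 = 0.042424, 1/4 · 0 = 0, 1/4 · 0.035714 = 0.0089286; with total 0.051353.
By Bayes' rule, P(bowl B | data) = (0.042424) / (0.051353) = 0.82613.

0.826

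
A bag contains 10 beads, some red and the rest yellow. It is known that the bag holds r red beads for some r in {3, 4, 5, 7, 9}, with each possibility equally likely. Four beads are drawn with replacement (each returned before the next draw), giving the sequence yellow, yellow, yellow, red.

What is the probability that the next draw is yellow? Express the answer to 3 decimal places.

0.592

For each hypothesis, P(data | H) works out to: P(data | r = 3) = (7/10)(7/10)(7/10)(3/10) = 0.1029; P(data | r = 4) = (6/10)(6/10)(6/10)(4/10) = 0.0864; P(data | r = 5) = (5/10)(5/10)(5/10)(5/10) = 0.0625; P(data | r = 7) = (3/10)(3/10)(3/10)(7/10) = 0.0189; P(data | r = 9) = (1/10)(1/10)(1/10)(9/10) = 0.0009.
Multiplying each by its prior: 1/5 · 0.1029 = 0.02058, 1/5 · 0.0864 = 0.01728, 1/5 · 0.0625 = 0.0125, 1/5 · 0.0189 = 0.00378, 1/5 · 0.0009 = 0.00018; with total 0.05432.
Dividing through by the total gives posterior P(r = 3 | data) = 0.37887, P(r = 4 | data) = 0.31811, P(r = 5 | data) = 0.23012, P(r = 7 | data) = 0.069588, P(r = 9 | data) = 0.0033137.
The predictive probability is P(yellow next | data) = (7/10)(0.37887) + (3/5)(0.31811) + (1/2)(0.23012) + (3/10)(0.069588) + (1/10)(0.0033137) = 0.59234.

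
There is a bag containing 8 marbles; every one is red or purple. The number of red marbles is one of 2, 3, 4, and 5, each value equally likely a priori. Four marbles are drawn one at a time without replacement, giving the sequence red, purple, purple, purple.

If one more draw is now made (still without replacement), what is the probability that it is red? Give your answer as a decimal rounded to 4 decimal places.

The likelihood of the observed sequence under each hypothesis: P(data | r = 2) = (2/8)(6/7)(5/6)(4/5) = 1/7; P(data | r = 3) = (3/8)(5/7)(4/6)(3/5) = 3/28; P(data | r = 4) = (4/8)(4/7)(3/6)(2/5) = 2/35; P(data | r = 5) = (5/8)(3/7)(2/6)(1/5) = 1/56.
Weighting by the prior gives 1/4 · 1/7 = 1/28, 1/4 · 3/28 = 3/112, 1/4 · 2/35 = 1/70, 1/4 · 1/56 = 1/224; these sum to 13/160.
Normalising, the posterior is P(r = 2 | data) = 40/91, P(r = 3 | data) = 30/91, P(r = 4 | data) = 16/91, P(r = 5 | data) = 5/91.
So P(red next | data) = Σ P(red next | H) P(H | data) = (1/4)(40/91) + (1/2)(30/91) + (3/4)(16/91) + (1)(5/91) = 6/13.

0.4615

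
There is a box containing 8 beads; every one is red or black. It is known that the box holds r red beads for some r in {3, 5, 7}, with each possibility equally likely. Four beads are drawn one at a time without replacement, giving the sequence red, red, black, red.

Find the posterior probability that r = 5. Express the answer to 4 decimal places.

For each hypothesis, P(data | H) works out to: P(data | r = 3) = (3/8)(2/7)(5/6)(1/5) = 1/56; P(data | r = 5) = (5/8)(4/7)(3/6)(3/5) = 3/28; P(data | r = 7) = (7/8)(6/7)(1/6)(5/5) = 1/8.
The prior-weighted likelihoods are 1/3 · 1/56 = 1/168, 1/3 · 3/28 = 1/28, 1/3 · 1/8 = 1/24; summing to 1/12.
So P(r = 5 | data) = (1/28) / (1/12) = 3/7.

0.4286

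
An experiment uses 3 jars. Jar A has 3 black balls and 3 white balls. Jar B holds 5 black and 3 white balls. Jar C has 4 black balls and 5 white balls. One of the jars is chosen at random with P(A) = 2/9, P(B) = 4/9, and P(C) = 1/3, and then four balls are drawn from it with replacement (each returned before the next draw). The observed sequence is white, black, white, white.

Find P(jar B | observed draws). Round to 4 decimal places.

For each hypothesis, P(data | H) works out to: P(data | jar A) = (3/6)(3/6)(3/6)(3/6) = 0.0625; P(data | jar B) = (3/8)(5/8)(3/8)(3/8) = 0.032959; P(data | jar C) = (5/9)(4/9)(5/9)(5/9) = 0.076208.
Weighting by the prior gives 2/9 · 0.0625 = 0.013889, 4/9 · 0.032959 = 0.014648, 1/3 · 0.076208 = 0.025403; with total 0.05394.
By Bayes' rule, P(jar B | data) = (0.014648) / (0.05394) = 0.27157.

0.2716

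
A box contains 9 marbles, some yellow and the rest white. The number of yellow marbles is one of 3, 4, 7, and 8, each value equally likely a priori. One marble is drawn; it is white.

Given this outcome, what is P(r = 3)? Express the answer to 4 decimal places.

0.4286

Compute the likelihood of this draw for each case: P(data | r = 3) = (6/9) = 2/3; P(data | r = 4) = (5/9) = 5/9; P(data | r = 7) = (2/9) = 2/9; P(data | r = 8) = (1/9) = 1/9.
Weighting by the prior gives 1/4 · 2/3 = 1/6, 1/4 · 5/9 = 5/36, 1/4 · 2/9 = 1/18, 1/4 · 1/9 = 1/36; these sum to 7/18.
Hence P(r = 3 | data) = (1/6) / (7/18) = 3/7.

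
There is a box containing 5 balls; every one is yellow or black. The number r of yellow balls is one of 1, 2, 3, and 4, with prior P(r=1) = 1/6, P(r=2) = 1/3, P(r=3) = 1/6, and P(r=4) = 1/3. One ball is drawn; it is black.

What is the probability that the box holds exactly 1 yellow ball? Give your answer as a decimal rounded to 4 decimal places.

For each hypothesis, P(data | H) works out to: P(data | r = 1) = (4/5) = 4/5; P(data | r = 2) = (3/5) = 3/5; P(data | r = 3) = (2/5) = 2/5; P(data | r = 4) = (1/5) = 1/5.
Multiplying each by its prior: 1/6 · 4/5 = 2/15, 1/3 · 3/5 = 1/5, 1/6 · 2/5 = 1/15, 1/3 · 1/5 = 1/15; these sum to 7/15.
By Bayes' rule, P(r = 1 | data) = (2/15) / (7/15) = 2/7.

0.2857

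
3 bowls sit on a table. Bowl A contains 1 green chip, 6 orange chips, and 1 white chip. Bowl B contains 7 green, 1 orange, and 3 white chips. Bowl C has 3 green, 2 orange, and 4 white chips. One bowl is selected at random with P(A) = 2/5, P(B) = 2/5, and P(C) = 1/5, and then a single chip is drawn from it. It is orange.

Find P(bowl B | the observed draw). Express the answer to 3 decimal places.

0.095

Under each hypothesis, the probability of this draw is: P(data | bowl A) = (6/8) = 3/4; P(data | bowl B) = (1/11) = 1/11; P(data | bowl C) = (2/9) = 2/9.
Weighting by the prior gives 2/5 · 3/4 = 3/10, 2/5 · 1/11 = 2/55, 1/5 · 2/9 = 2/45; these sum to 377/990.
By Bayes' rule, P(bowl B | data) = (2/55) / (377/990) = 36/377.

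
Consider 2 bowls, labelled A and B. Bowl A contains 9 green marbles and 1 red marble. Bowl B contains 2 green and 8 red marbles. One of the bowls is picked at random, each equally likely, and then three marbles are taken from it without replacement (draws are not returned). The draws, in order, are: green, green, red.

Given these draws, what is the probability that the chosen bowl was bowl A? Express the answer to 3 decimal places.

0.818

The likelihood of the observed sequence under each hypothesis: P(data | bowl A) = (9/10)(8/9)(1/8) = 1/10; P(data | bowl B) = (2/10)(1/9)(8/8) = 1/45.
The prior-weighted likelihoods are 1/2 · 1/10 = 1/20, 1/2 · 1/45 = 1/90; summing to 11/180.
Hence P(bowl A | data) = (1/20) / (11/180) = 9/11.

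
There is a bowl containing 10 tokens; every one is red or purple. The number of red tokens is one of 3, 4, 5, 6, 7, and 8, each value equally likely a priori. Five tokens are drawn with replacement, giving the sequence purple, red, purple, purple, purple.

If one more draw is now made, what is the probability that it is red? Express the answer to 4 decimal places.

The likelihood of the observed sequence under each hypothesis: P(data | r = 3) = (7/10)(3/10)(7/10)(7/10)(7/10) = 0.07203; P(data | r = 4) = (6/10)(4/10)(6/10)(6/10)(6/10) = 0.05184; P(data | r = 5) = (5/10)(5/10)(5/10)(5/10)(5/10) = 0.03125; P(data | r = 6) = (4/10)(6/10)(4/10)(4/10)(4/10) = 0.01536; P(data | r = 7) = (3/10)(7/10)(3/10)(3/10)(3/10) = 0.00567; P(data | r = 8) = (2/10)(8/10)(2/10)(2/10)(2/10) = 0.00128.
Multiplying each by its prior: 1/6 · 0.07203 = 0.012005, 1/6 · 0.05184 = 0.00864, 1/6 · 0.03125 = 0.0052083, 1/6 · 0.01536 = 0.00256, 1/6 · 0.00567 = 0.000945, 1/6 · 0.00128 = 0.00021333; summing to 0.029572.
Normalising, the posterior is P(r = 3 | data) = 0.40596, P(r = 4 | data) = 0.29217, P(r = 5 | data) = 0.17613, P(r = 6 | data) = 0.086569, P(r = 7 | data) = 0.031956, P(r = 8 | data) = 0.0072141.
The predictive probability is P(red next | data) = (3/10)(0.40596) + (2/5)(0.29217) + (1/2)(0.17613) + (3/5)(0.086569) + (7/10)(0.031956) + (4/5)(0.0072141) = 0.4068.

0.4068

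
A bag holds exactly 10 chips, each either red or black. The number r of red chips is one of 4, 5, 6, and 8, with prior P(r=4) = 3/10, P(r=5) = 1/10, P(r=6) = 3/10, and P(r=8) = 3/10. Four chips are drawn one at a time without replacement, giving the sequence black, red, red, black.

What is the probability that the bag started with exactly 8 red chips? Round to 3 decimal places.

Compute the likelihood of the observed sequence for each case: P(data | r = 4) = (6/10)(4/9)(3/8)(5/7) = 0.071429; P(data | r = 5) = (5/10)(5/9)(4/8)(4/7) = 0.079365; P(data | r = 6) = (4/10)(6/9)(5/8)(3/7) = 0.071429; P(data | r = 8) = (2/10)(8/9)(7/8)(1/7) = 0.022222.
Weighting by the prior gives 3/10 · 0.071429 = 0.021429, 1/10 · 0.079365 = 0.0079365, 3/10 · 0.071429 = 0.021429, 3/10 · 0.022222 = 0.0066667; these sum to 0.05746.
Hence P(r = 8 | data) = (0.0066667) / (0.05746) = 0.11602.

0.116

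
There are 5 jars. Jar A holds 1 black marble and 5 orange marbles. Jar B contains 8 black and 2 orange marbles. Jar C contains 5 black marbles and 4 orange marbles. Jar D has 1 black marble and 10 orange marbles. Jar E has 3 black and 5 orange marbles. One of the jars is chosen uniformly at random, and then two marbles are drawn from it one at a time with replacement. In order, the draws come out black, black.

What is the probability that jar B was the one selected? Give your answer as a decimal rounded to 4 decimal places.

Compute the likelihood of the observed sequence for each case: P(data | jar A) = (1/6)(1/6) = 0.027778; P(data | jar B) = (8/10)(8/10) = 0.64; P(data | jar C) = (5/9)(5/9) = 0.30864; P(data | jar D) = (1/11)(1/11) = 0.0082645; P(data | jar E) = (3/8)(3/8) = 0.14062.
Multiplying each by its prior: 1/5 · 0.027778 = 0.0055556, 1/5 · 0.64 = 0.128, 1/5 · 0.30864 = 0.061728, 1/5 · 0.0082645 = 0.0016529, 1/5 · 0.14062 = 0.028125; these sum to 0.22506.
Hence P(jar B | data) = (0.128) / (0.22506) = 0.56873.

0.5687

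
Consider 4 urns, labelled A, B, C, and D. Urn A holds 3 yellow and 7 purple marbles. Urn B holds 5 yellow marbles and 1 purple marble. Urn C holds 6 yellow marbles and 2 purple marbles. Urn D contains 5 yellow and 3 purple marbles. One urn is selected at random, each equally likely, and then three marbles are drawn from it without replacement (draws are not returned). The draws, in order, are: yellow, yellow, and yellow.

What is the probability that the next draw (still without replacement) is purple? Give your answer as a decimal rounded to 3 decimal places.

Under each hypothesis, the probability of the observed sequence is: P(data | urn A) = (3/10)(2/9)(1/8) = 0.0083333; P(data | urn B) = (5/6)(4/5)(3/4) = 0.5; P(data | urn C) = (6/8)(5/7)(4/6) = 0.35714; P(data | urn D) = (5/8)(4/7)(3/6) = 0.17857.
Weighting by the prior gives 1/4 · 0.0083333 = 0.0020833, 1/4 · 0.5 = 0.125, 1/4 · 0.35714 = 0.089286, 1/4 · 0.17857 = 0.044643; with total 0.26101.
Normalising, the posterior is P(urn A | data) = 0.0079818, P(urn B | data) = 0.47891, P(urn C | data) = 0.34208, P(urn D | data) = 0.17104.
The predictive probability is P(purple next | data) = (1)(0.0079818) + (1/3)(0.47891) + (2/5)(0.34208) + (3/5)(0.17104) = 0.40707.

0.407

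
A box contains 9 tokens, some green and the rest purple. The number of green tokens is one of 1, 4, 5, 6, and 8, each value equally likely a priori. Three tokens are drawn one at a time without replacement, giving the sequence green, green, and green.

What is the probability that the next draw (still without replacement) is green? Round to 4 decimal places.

For each hypothesis, P(data | H) works out to: P(data | r = 1) = (1/9)(0/8) = 0; P(data | r = 4) = (4/9)(3/8)(2/7) = 1/21; P(data | r = 5) = (5/9)(4/8)(3/7) = 5/42; P(data | r = 6) = (6/9)(5/8)(4/7) = 5/21; P(data | r = 8) = (8/9)(7/8)(6/7) = 2/3.
Multiplying each by its prior: 1/5 · 0 = 0, 1/5 · 1/21 = 1/105, 1/5 · 5/42 = 1/42, 1/5 · 5/21 = 1/21, 1/5 · 2/3 = 2/15; with total 3/14.
The posterior is then P(r = 1 | data) = 0, P(r = 4 | data) = 2/45, P(r = 5 | data) = 1/9, P(r = 6 | data) = 2/9, P(r = 8 | data) = 28/45.
So P(green next | data) = Σ P(green next | H) P(H | data) = (1/6)(2/45) + (1/3)(1/9) + (1/2)(2/9) + (5/6)(28/45) = 91/135.

0.6741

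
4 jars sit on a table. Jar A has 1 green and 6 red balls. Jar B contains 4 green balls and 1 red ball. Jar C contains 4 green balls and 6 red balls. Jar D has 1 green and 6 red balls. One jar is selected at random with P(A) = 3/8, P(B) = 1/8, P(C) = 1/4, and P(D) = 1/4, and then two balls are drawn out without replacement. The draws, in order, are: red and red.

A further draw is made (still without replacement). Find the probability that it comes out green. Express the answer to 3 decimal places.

Under each hypothesis, the probability of the observed sequence is: P(data | jar A) = (6/7)(5/6) = 5/7; P(data | jar B) = (1/5)(0/4) = 0; P(data | jar C) = (6/10)(5/9) = 1/3; P(data | jar D) = (6/7)(5/6) = 5/7.
Weighting by the prior gives 3/8 · 5/7 = 15/56, 1/8 · 0 = 0, 1/4 · 1/3 = 1/12, 1/4 · 5/7 = 5/28; with total 89/168.
Normalising, the posterior is P(jar A | data) = 45/89, P(jar B | data) = 0, P(jar C | data) = 14/89, P(jar D | data) = 30/89.
Averaging over the posterior, P(green next | data) = (1/5)(45/89) + (1/2)(14/89) + (1/5)(30/89) = 22/89.

0.247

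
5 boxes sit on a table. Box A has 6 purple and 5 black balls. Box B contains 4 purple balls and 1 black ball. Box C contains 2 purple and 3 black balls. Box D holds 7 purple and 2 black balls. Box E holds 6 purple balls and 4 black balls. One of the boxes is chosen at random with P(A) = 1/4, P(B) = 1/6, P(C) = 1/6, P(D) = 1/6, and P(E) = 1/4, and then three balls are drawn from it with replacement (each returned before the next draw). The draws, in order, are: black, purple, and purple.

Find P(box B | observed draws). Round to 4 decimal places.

Under each hypothesis, the probability of the observed sequence is: P(data | box A) = (5/11)(6/11)(6/11) = 0.13524; P(data | box B) = (1/5)(4/5)(4/5) = 0.128; P(data | box C) = (3/5)(2/5)(2/5) = 0.096; P(data | box D) = (2/9)(7/9)(7/9) = 0.13443; P(data | box E) = (4/10)(6/10)(6/10) = 0.144.
Multiplying each by its prior: 1/4 · 0.13524 = 0.033809, 1/6 · 0.128 = 0.021333, 1/6 · 0.096 = 0.016, 1/6 · 0.13443 = 0.022405, 1/4 · 0.144 = 0.036; with total 0.12955.
Hence P(box B | data) = (0.021333) / (0.12955) = 0.16468.

0.1647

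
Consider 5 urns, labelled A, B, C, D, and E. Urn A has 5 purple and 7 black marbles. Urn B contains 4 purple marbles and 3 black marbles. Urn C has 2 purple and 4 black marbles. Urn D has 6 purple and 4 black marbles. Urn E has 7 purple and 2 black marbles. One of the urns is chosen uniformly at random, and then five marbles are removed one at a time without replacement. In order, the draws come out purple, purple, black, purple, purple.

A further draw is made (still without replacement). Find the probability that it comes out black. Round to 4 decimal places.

0.4716

Compute the likelihood of the observed sequence for each case: P(data | urn A) = (5/12)(4/11)(7/10)(3/9)(2/8) = 0.0088384; P(data | urn B) = (4/7)(3/6)(3/5)(2/4)(1/3) = 0.028571; P(data | urn C) = (2/6)(1/5)(4/4)(0/3) = 0; P(data | urn D) = (6/10)(5/9)(4/8)(4/7)(3/6) = 0.047619; P(data | urn E) = (7/9)(6/8)(2/7)(5/6)(4/5) = 0.11111.
Multiplying each by its prior: 1/5 · 0.0088384 = 0.0017677, 1/5 · 0.028571 = 0.0057143, 1/5 · 0 = 0, 1/5 · 0.047619 = 0.0095238, 1/5 · 0.11111 = 0.022222; summing to 0.039228.
The posterior is then P(urn A | data) = 0.045062, P(urn B | data) = 0.14567, P(urn C | data) = 0, P(urn D | data) = 0.24278, P(urn E | data) = 0.56649.
The predictive probability is P(black next | data) = (6/7)(0.045062) + (1)(0.14567) + (3/5)(0.24278) + (1/4)(0.56649) = 0.47158.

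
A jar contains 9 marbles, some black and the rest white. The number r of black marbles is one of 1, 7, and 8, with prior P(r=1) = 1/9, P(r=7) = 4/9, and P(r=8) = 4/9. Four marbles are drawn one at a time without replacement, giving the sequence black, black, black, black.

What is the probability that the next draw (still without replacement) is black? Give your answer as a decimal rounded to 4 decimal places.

0.7333

Under each hypothesis, the probability of the observed sequence is: P(data | r = 1) = (1/9)(0/8) = 0; P(data | r = 7) = (7/9)(6/8)(5/7)(4/6) = 5/18; P(data | r = 8) = (8/9)(7/8)(6/7)(5/6) = 5/9.
Multiplying each by its prior: 1/9 · 0 = 0, 4/9 · 5/18 = 10/81, 4/9 · 5/9 = 20/81; these sum to 10/27.
Dividing through by the total gives posterior P(r = 1 | data) = 0, P(r = 7 | data) = 1/3, P(r = 8 | data) = 2/3.
Averaging over the posterior, P(black next | data) = (3/5)(1/3) + (4/5)(2/3) = 11/15.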